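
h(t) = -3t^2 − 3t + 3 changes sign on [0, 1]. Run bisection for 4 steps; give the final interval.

[0.5625, 0.625]

m = 0.5, h(m) = 0.75 (+); new bracket [0.5, 1]
m = 0.75, h(m) = -0.9375 (−); new bracket [0.5, 0.75]
m = 0.625, h(m) = -0.046875 (−); new bracket [0.5, 0.625]
m = 0.5625, h(m) = 0.3633 (+); new bracket [0.5625, 0.625]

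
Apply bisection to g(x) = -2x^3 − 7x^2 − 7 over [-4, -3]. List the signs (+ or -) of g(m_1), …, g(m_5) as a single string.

-+---

g(-3.5) = -7 < 0, so the root lies in [-4, -3.5]
g(-3.75) = 0.03125 > 0, so the root lies in [-3.75, -3.5]
g(-3.625) = -3.714844 < 0, so the root lies in [-3.75, -3.625]
g(-3.6875) = -1.9009 < 0, so the root lies in [-3.75, -3.6875]
g(-3.71875) = -0.9498 < 0, so the root lies in [-3.75, -3.71875]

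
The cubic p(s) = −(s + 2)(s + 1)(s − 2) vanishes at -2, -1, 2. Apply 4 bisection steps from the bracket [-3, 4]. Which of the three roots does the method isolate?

midpoint 0.5: p = 5.625 > 0 → [0.5, 4]
midpoint 2.25: p = -3.453125 < 0 → [0.5, 2.25]
midpoint 1.375: p = 5.009766 > 0 → [1.375, 2.25]
midpoint 1.8125: p = 2.0105 > 0 → [1.8125, 2.25]

2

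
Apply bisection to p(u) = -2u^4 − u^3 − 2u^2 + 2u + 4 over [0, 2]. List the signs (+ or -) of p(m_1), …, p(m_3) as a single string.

midpoint 1: p = 1 > 0 → [1, 2]
midpoint 1.5: p = -11 < 0 → [1, 1.5]
midpoint 1.25: p = -3.460938 < 0 → [1, 1.25]

+--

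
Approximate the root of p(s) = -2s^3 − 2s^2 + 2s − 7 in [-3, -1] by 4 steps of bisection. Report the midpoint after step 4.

p(-2) = -3 < 0, so the root lies in [-3, -2]
p(-2.5) = 6.75 > 0, so the root lies in [-2.5, -2]
p(-2.25) = 1.15625 > 0, so the root lies in [-2.25, -2]
p(-2.125) = -1.0898 < 0, so the root lies in [-2.25, -2.125]

-2.125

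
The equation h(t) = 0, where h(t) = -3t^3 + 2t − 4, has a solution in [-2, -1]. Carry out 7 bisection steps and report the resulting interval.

[-1.3046875, -1.296875]

m = -1.5, h(m) = 3.125 (+); new bracket [-1.5, -1]
m = -1.25, h(m) = -0.640625 (−); new bracket [-1.5, -1.25]
m = -1.375, h(m) = 1.048828 (+); new bracket [-1.375, -1.25]
m = -1.3125, h(m) = 0.158 (+); new bracket [-1.3125, -1.25]
m = -1.28125, h(m) = -0.2526 (−); new bracket [-1.3125, -1.28125]
m = -1.296875, h(m) = -0.0502 (−); new bracket [-1.3125, -1.296875]
m = -1.3046875, h(m) = 0.0532 (+); new bracket [-1.3046875, -1.296875]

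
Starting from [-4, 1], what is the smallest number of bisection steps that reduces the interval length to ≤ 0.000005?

Width after n steps is 5/2^n. Need 2^n ≥ 5/0.000005 = 1000000.
2^19 = 524288 < 1000000 ≤ 2^20 = 1048576, so n = 20.

20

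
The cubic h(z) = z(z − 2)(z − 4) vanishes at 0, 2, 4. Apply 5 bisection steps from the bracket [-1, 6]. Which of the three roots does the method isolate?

z = 2.5 gives h = -1.875, negative; keep [2.5, 6]
z = 4.25 gives h = 2.390625, positive; keep [2.5, 4.25]
z = 3.375 gives h = -2.900391, negative; keep [3.375, 4.25]
z = 3.8125 gives h = -1.2957, negative; keep [3.8125, 4.25]
z = 4.03125 gives h = 0.2559, positive; keep [3.8125, 4.03125]

4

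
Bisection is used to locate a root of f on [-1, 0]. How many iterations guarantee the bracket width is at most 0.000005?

18

Width after n steps is 1/2^n. Need 2^n ≥ 1/0.000005 = 200000.
2^17 = 131072 < 200000 ≤ 2^18 = 262144, so n = 18.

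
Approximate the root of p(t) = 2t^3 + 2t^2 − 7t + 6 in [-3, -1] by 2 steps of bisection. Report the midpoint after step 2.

t = -2 gives p = 12, positive; keep [-3, -2]
t = -2.5 gives p = 4.75, positive; keep [-3, -2.5]

-2.5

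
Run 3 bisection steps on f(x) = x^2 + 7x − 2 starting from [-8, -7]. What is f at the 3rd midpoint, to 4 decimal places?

0.7656

f(-7.5) = 1.75 > 0, so the root lies in [-7.5, -7]
f(-7.25) = -0.1875 < 0, so the root lies in [-7.5, -7.25]
f(-7.375) = 0.765625 > 0, so the root lies in [-7.375, -7.25]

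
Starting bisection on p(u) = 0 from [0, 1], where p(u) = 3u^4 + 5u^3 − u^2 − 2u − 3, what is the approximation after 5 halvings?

0.90625

m = 0.5, p(m) = -3.4375 (−); new bracket [0.5, 1]
m = 0.75, p(m) = -2.003906 (−); new bracket [0.75, 1]
m = 0.875, p(m) = -0.407471 (−); new bracket [0.875, 1]
m = 0.9375, p(m) = 0.6834 (+); new bracket [0.875, 0.9375]
m = 0.90625, p(m) = 0.1112 (+); new bracket [0.875, 0.90625]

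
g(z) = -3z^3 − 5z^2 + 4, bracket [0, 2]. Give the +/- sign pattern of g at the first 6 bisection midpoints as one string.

-+-+++

midpoint 1: g = -4 < 0 → [0, 1]
midpoint 0.5: g = 2.375 > 0 → [0.5, 1]
midpoint 0.75: g = -0.078125 < 0 → [0.5, 0.75]
midpoint 0.625: g = 1.3145 > 0 → [0.625, 0.75]
midpoint 0.6875: g = 0.6619 > 0 → [0.6875, 0.75]
midpoint 0.71875: g = 0.3031 > 0 → [0.71875, 0.75]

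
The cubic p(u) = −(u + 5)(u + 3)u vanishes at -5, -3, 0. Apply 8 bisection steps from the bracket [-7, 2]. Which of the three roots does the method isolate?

0

p(-2.5) = 3.125 > 0, so the root lies in [-2.5, 2]
p(-0.25) = 3.265625 > 0, so the root lies in [-0.25, 2]
p(0.875) = -19.919922 < 0, so the root lies in [-0.25, 0.875]
p(0.3125) = -5.4993 < 0, so the root lies in [-0.25, 0.3125]
p(0.03125) = -0.4766 < 0, so the root lies in [-0.25, 0.03125]
p(-0.109375) = 1.5462 > 0, so the root lies in [-0.109375, 0.03125]
p(-0.0390625) = 0.5738 > 0, so the root lies in [-0.0390625, 0.03125]
p(-0.00390625) = 0.0585 > 0, so the root lies in [-0.00390625, 0.03125]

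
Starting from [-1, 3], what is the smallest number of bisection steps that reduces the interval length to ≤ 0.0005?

Width after n steps is 4/2^n. Need 2^n ≥ 4/0.0005 = 8000.
2^12 = 4096 < 8000 ≤ 2^13 = 8192, so n = 13.

13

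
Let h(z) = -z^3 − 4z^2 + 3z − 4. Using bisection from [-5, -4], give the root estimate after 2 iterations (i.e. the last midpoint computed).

-4.75

h(-4.5) = -7.375 < 0, so the root lies in [-5, -4.5]
h(-4.75) = -1.328125 < 0, so the root lies in [-5, -4.75]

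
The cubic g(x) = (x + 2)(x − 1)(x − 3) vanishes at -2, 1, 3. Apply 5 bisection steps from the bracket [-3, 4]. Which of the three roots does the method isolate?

-2

g(0.5) = 3.125 > 0, so the root lies in [-3, 0.5]
g(-1.25) = 7.171875 > 0, so the root lies in [-3, -1.25]
g(-2.125) = -2.001953 < 0, so the root lies in [-2.125, -1.25]
g(-1.6875) = 3.9368 > 0, so the root lies in [-2.125, -1.6875]
g(-1.90625) = 1.3368 > 0, so the root lies in [-2.125, -1.90625]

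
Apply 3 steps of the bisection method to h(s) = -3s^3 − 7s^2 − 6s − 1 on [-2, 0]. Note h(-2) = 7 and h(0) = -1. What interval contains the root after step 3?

h(-1) = 1 > 0, so the root lies in [-1, 0]
h(-0.5) = 0.625 > 0, so the root lies in [-0.5, 0]
h(-0.25) = 0.109375 > 0, so the root lies in [-0.25, 0]

[-0.25, 0]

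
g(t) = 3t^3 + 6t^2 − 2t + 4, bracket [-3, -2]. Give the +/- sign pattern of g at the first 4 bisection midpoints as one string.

m = -2.5, g(m) = -0.375 (−); new bracket [-2.5, -2]
m = -2.25, g(m) = 4.703125 (+); new bracket [-2.5, -2.25]
m = -2.375, g(m) = 2.404297 (+); new bracket [-2.5, -2.375]
m = -2.4375, g(m) = 1.0769 (+); new bracket [-2.5, -2.4375]

-+++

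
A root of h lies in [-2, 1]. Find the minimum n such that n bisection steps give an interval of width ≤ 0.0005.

13

Width after n steps is 3/2^n. Need 2^n ≥ 3/0.0005 = 6000.
2^12 = 4096 < 6000 ≤ 2^13 = 8192, so n = 13.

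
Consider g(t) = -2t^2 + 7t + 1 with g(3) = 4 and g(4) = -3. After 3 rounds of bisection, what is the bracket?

[3.625, 3.75]

midpoint 3.5: g = 1 > 0 → [3.5, 4]
midpoint 3.75: g = -0.875 < 0 → [3.5, 3.75]
midpoint 3.625: g = 0.09375 > 0 → [3.625, 3.75]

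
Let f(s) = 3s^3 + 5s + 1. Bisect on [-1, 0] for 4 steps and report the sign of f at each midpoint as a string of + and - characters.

f(-0.5) = -1.875 < 0, so the root lies in [-0.5, 0]
f(-0.25) = -0.296875 < 0, so the root lies in [-0.25, 0]
f(-0.125) = 0.369141 > 0, so the root lies in [-0.25, -0.125]
f(-0.1875) = 0.0427 > 0, so the root lies in [-0.25, -0.1875]

--++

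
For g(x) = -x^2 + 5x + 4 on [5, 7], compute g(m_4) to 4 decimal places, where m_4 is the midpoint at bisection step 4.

x = 6 gives g = -2, negative; keep [5, 6]
x = 5.5 gives g = 1.25, positive; keep [5.5, 6]
x = 5.75 gives g = -0.3125, negative; keep [5.5, 5.75]
x = 5.625 gives g = 0.4844, positive; keep [5.625, 5.75]

0.4844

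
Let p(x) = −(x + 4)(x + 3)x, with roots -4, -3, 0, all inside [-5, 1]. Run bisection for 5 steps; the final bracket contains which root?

midpoint -2: p = 4 > 0 → [-2, 1]
midpoint -0.5: p = 4.375 > 0 → [-0.5, 1]
midpoint 0.25: p = -3.453125 < 0 → [-0.5, 0.25]
midpoint -0.125: p = 1.3926 > 0 → [-0.125, 0.25]
midpoint 0.0625: p = -0.7776 < 0 → [-0.125, 0.0625]

0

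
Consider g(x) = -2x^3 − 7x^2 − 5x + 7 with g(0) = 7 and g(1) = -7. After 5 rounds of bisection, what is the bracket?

g(0.5) = 2.5 > 0, so the root lies in [0.5, 1]
g(0.75) = -1.53125 < 0, so the root lies in [0.5, 0.75]
g(0.625) = 0.652344 > 0, so the root lies in [0.625, 0.75]
g(0.6875) = -0.396 < 0, so the root lies in [0.625, 0.6875]
g(0.65625) = 0.1389 > 0, so the root lies in [0.65625, 0.6875]

[0.65625, 0.6875]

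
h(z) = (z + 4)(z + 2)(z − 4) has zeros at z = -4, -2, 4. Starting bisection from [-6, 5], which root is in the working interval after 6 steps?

4

midpoint -0.5: h = -23.625 < 0 → [-0.5, 5]
midpoint 2.25: h = -46.484375 < 0 → [2.25, 5]
midpoint 3.625: h = -16.083984 < 0 → [3.625, 5]
midpoint 4.3125: h = 16.3977 > 0 → [3.625, 4.3125]
midpoint 3.96875: h = -1.4864 < 0 → [3.96875, 4.3125]
midpoint 4.140625: h = 7.0296 > 0 → [3.96875, 4.140625]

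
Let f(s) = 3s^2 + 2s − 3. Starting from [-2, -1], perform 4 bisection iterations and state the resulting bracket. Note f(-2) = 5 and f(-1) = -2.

[-1.4375, -1.375]

midpoint -1.5: f = 0.75 > 0 → [-1.5, -1]
midpoint -1.25: f = -0.8125 < 0 → [-1.5, -1.25]
midpoint -1.375: f = -0.078125 < 0 → [-1.5, -1.375]
midpoint -1.4375: f = 0.3242 > 0 → [-1.4375, -1.375]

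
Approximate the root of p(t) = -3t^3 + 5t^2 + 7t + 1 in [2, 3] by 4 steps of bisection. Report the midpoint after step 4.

midpoint 2.5: p = 2.875 > 0 → [2.5, 3]
midpoint 2.75: p = -4.328125 < 0 → [2.5, 2.75]
midpoint 2.625: p = -0.435547 < 0 → [2.5, 2.625]
midpoint 2.5625: p = 1.2903 > 0 → [2.5625, 2.625]

2.5625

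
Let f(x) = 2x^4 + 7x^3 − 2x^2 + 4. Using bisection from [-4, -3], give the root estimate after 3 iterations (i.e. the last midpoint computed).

-3.625

midpoint -3.5: f = -20.5 < 0 → [-4, -3.5]
midpoint -3.75: f = 2.242188 > 0 → [-3.75, -3.5]
midpoint -3.625: f = -10.372559 < 0 → [-3.75, -3.625]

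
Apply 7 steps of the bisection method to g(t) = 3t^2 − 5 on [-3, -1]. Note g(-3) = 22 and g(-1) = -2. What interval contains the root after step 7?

[-1.296875, -1.28125]

t = -2 gives g = 7, positive; keep [-2, -1]
t = -1.5 gives g = 1.75, positive; keep [-1.5, -1]
t = -1.25 gives g = -0.3125, negative; keep [-1.5, -1.25]
t = -1.375 gives g = 0.6719, positive; keep [-1.375, -1.25]
t = -1.3125 gives g = 0.168, positive; keep [-1.3125, -1.25]
t = -1.28125 gives g = -0.0752, negative; keep [-1.3125, -1.28125]
t = -1.296875 gives g = 0.0457, positive; keep [-1.296875, -1.28125]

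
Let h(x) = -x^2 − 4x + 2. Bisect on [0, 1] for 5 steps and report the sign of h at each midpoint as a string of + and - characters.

-+++-

m = 0.5, h(m) = -0.25 (−); new bracket [0, 0.5]
m = 0.25, h(m) = 0.9375 (+); new bracket [0.25, 0.5]
m = 0.375, h(m) = 0.359375 (+); new bracket [0.375, 0.5]
m = 0.4375, h(m) = 0.0586 (+); new bracket [0.4375, 0.5]
m = 0.46875, h(m) = -0.0947 (−); new bracket [0.4375, 0.46875]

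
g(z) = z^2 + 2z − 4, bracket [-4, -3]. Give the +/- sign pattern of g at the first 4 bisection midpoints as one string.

++--

m = -3.5, g(m) = 1.25 (+); new bracket [-3.5, -3]
m = -3.25, g(m) = 0.0625 (+); new bracket [-3.25, -3]
m = -3.125, g(m) = -0.484375 (−); new bracket [-3.25, -3.125]
m = -3.1875, g(m) = -0.2148 (−); new bracket [-3.25, -3.1875]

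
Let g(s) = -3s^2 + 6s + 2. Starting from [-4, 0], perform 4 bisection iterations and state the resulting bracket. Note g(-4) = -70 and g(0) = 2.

[-0.5, -0.25]

midpoint -2: g = -22 < 0 → [-2, 0]
midpoint -1: g = -7 < 0 → [-1, 0]
midpoint -0.5: g = -1.75 < 0 → [-0.5, 0]
midpoint -0.25: g = 0.3125 > 0 → [-0.5, -0.25]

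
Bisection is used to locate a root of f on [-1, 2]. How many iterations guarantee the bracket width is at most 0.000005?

20

Width after n steps is 3/2^n. Need 2^n ≥ 3/0.000005 = 600000.
2^19 = 524288 < 600000 ≤ 2^20 = 1048576, so n = 20.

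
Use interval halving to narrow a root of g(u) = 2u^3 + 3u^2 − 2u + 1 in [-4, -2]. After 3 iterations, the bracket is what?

[-2.25, -2]

g(-3) = -20 < 0, so the root lies in [-3, -2]
g(-2.5) = -6.5 < 0, so the root lies in [-2.5, -2]
g(-2.25) = -2.09375 < 0, so the root lies in [-2.25, -2]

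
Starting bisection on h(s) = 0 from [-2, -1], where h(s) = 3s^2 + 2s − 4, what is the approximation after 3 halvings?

-1.625

midpoint -1.5: h = -0.25 < 0 → [-2, -1.5]
midpoint -1.75: h = 1.6875 > 0 → [-1.75, -1.5]
midpoint -1.625: h = 0.671875 > 0 → [-1.625, -1.5]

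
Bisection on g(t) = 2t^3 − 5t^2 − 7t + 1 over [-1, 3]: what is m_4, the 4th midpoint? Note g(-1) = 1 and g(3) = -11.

0.25

midpoint 1: g = -9 < 0 → [-1, 1]
midpoint 0: g = 1 > 0 → [0, 1]
midpoint 0.5: g = -3.5 < 0 → [0, 0.5]
midpoint 0.25: g = -1.0312 < 0 → [0, 0.25]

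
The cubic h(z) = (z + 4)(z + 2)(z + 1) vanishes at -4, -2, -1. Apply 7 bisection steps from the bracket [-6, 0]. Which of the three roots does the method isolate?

z = -3 gives h = 2, positive; keep [-6, -3]
z = -4.5 gives h = -4.375, negative; keep [-4.5, -3]
z = -3.75 gives h = 1.203125, positive; keep [-4.5, -3.75]
z = -4.125 gives h = -0.8301, negative; keep [-4.125, -3.75]
z = -3.9375 gives h = 0.3557, positive; keep [-4.125, -3.9375]
z = -4.03125 gives h = -0.1924, negative; keep [-4.03125, -3.9375]
z = -3.984375 gives h = 0.0925, positive; keep [-4.03125, -3.984375]

-4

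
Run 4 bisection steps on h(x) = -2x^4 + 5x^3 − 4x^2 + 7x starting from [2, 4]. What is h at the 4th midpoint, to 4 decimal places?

-2.5884

m = 3, h(m) = -42 (−); new bracket [2, 3]
m = 2.5, h(m) = -7.5 (−); new bracket [2, 2.5]
m = 2.25, h(m) = 1.195312 (+); new bracket [2.25, 2.5]
m = 2.375, h(m) = -2.5884 (−); new bracket [2.25, 2.375]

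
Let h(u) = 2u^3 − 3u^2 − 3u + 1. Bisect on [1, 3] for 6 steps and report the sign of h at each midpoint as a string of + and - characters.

midpoint 2: h = -1 < 0 → [2, 3]
midpoint 2.5: h = 6 > 0 → [2, 2.5]
midpoint 2.25: h = 1.84375 > 0 → [2, 2.25]
midpoint 2.125: h = 0.2695 > 0 → [2, 2.125]
midpoint 2.0625: h = -0.4019 < 0 → [2.0625, 2.125]
midpoint 2.09375: h = -0.0755 < 0 → [2.09375, 2.125]

-+++--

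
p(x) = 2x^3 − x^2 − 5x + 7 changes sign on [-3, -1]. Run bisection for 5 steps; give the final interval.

x = -2 gives p = -3, negative; keep [-2, -1]
x = -1.5 gives p = 5.5, positive; keep [-2, -1.5]
x = -1.75 gives p = 1.96875, positive; keep [-2, -1.75]
x = -1.875 gives p = -0.3242, negative; keep [-1.875, -1.75]
x = -1.8125 gives p = 0.8687, positive; keep [-1.875, -1.8125]

[-1.875, -1.8125]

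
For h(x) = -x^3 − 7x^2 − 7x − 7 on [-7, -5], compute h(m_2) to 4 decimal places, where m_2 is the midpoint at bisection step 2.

17.3750

m = -6, h(m) = -1 (−); new bracket [-7, -6]
m = -6.5, h(m) = 17.375 (+); new bracket [-6.5, -6]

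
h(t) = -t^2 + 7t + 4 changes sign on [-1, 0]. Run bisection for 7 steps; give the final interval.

[-0.53125, -0.5234375]

t = -0.5 gives h = 0.25, positive; keep [-1, -0.5]
t = -0.75 gives h = -1.8125, negative; keep [-0.75, -0.5]
t = -0.625 gives h = -0.765625, negative; keep [-0.625, -0.5]
t = -0.5625 gives h = -0.2539, negative; keep [-0.5625, -0.5]
t = -0.53125 gives h = -0.001, negative; keep [-0.53125, -0.5]
t = -0.515625 gives h = 0.1248, positive; keep [-0.53125, -0.515625]
t = -0.5234375 gives h = 0.062, positive; keep [-0.53125, -0.5234375]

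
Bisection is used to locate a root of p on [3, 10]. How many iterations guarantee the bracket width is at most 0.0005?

14

Width after n steps is 7/2^n. Need 2^n ≥ 7/0.0005 = 14000.
2^13 = 8192 < 14000 ≤ 2^14 = 16384, so n = 14.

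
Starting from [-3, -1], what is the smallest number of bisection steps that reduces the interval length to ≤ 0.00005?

Width after n steps is 2/2^n. Need 2^n ≥ 2/0.00005 = 40000.
2^15 = 32768 < 40000 ≤ 2^16 = 65536, so n = 16.

16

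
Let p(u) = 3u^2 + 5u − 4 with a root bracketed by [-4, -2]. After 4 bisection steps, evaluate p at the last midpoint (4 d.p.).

1.0469

midpoint -3: p = 8 > 0 → [-3, -2]
midpoint -2.5: p = 2.25 > 0 → [-2.5, -2]
midpoint -2.25: p = -0.0625 < 0 → [-2.5, -2.25]
midpoint -2.375: p = 1.0469 > 0 → [-2.375, -2.25]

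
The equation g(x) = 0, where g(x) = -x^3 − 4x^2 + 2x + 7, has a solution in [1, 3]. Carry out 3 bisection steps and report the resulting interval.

[1.25, 1.5]

x = 2 gives g = -13, negative; keep [1, 2]
x = 1.5 gives g = -2.375, negative; keep [1, 1.5]
x = 1.25 gives g = 1.296875, positive; keep [1.25, 1.5]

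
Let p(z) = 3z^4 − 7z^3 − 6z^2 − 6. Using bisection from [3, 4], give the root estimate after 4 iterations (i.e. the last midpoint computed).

midpoint 3.5: p = 70.5625 > 0 → [3, 3.5]
midpoint 3.25: p = 25.027344 > 0 → [3, 3.25]
midpoint 3.125: p = 7.885498 > 0 → [3, 3.125]
midpoint 3.0625: p = 0.5579 > 0 → [3, 3.0625]

3.0625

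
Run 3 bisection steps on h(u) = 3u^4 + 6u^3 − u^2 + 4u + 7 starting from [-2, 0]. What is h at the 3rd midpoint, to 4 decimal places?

m = -1, h(m) = -1 (−); new bracket [-1, 0]
m = -0.5, h(m) = 4.1875 (+); new bracket [-1, -0.5]
m = -0.75, h(m) = 1.855469 (+); new bracket [-1, -0.75]

1.8555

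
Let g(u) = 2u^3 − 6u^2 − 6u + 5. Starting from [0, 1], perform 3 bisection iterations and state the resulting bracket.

[0.5, 0.625]

u = 0.5 gives g = 0.75, positive; keep [0.5, 1]
u = 0.75 gives g = -2.03125, negative; keep [0.5, 0.75]
u = 0.625 gives g = -0.605469, negative; keep [0.5, 0.625]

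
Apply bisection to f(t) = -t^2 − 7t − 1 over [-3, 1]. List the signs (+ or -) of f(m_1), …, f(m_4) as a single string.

+-++

t = -1 gives f = 5, positive; keep [-1, 1]
t = 0 gives f = -1, negative; keep [-1, 0]
t = -0.5 gives f = 2.25, positive; keep [-0.5, 0]
t = -0.25 gives f = 0.6875, positive; keep [-0.25, 0]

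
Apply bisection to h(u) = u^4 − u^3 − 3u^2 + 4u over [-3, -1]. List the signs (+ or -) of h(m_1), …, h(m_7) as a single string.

+--+-+-

midpoint -2: h = 4 > 0 → [-2, -1]
midpoint -1.5: h = -4.3125 < 0 → [-2, -1.5]
midpoint -1.75: h = -1.449219 < 0 → [-2, -1.75]
midpoint -1.875: h = 0.9045 > 0 → [-1.875, -1.75]
midpoint -1.8125: h = -0.3589 < 0 → [-1.875, -1.8125]
midpoint -1.84375: h = 0.2504 > 0 → [-1.84375, -1.8125]
midpoint -1.828125: h = -0.0597 < 0 → [-1.84375, -1.828125]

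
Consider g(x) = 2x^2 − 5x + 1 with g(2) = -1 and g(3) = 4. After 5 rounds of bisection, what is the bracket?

[2.25, 2.28125]

x = 2.5 gives g = 1, positive; keep [2, 2.5]
x = 2.25 gives g = -0.125, negative; keep [2.25, 2.5]
x = 2.375 gives g = 0.40625, positive; keep [2.25, 2.375]
x = 2.3125 gives g = 0.1328, positive; keep [2.25, 2.3125]
x = 2.28125 gives g = 0.002, positive; keep [2.25, 2.28125]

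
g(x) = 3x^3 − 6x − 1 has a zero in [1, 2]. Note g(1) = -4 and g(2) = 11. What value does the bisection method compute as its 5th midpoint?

midpoint 1.5: g = 0.125 > 0 → [1, 1.5]
midpoint 1.25: g = -2.640625 < 0 → [1.25, 1.5]
midpoint 1.375: g = -1.451172 < 0 → [1.375, 1.5]
midpoint 1.4375: g = -0.7136 < 0 → [1.4375, 1.5]
midpoint 1.46875: g = -0.3072 < 0 → [1.46875, 1.5]

1.46875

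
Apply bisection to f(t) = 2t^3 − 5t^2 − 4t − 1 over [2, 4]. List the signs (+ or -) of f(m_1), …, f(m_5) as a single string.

m = 3, f(m) = -4 (−); new bracket [3, 4]
m = 3.5, f(m) = 9.5 (+); new bracket [3, 3.5]
m = 3.25, f(m) = 1.84375 (+); new bracket [3, 3.25]
m = 3.125, f(m) = -1.293 (−); new bracket [3.125, 3.25]
m = 3.1875, f(m) = 0.2202 (+); new bracket [3.125, 3.1875]

-++-+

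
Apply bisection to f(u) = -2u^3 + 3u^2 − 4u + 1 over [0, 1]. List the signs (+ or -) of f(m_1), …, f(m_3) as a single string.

-+-

f(0.5) = -0.5 < 0, so the root lies in [0, 0.5]
f(0.25) = 0.15625 > 0, so the root lies in [0.25, 0.5]
f(0.375) = -0.183594 < 0, so the root lies in [0.25, 0.375]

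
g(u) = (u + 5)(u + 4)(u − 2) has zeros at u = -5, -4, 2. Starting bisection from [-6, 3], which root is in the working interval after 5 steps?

2

g(-1.5) = -30.625 < 0, so the root lies in [-1.5, 3]
g(0.75) = -34.140625 < 0, so the root lies in [0.75, 3]
g(1.875) = -5.048828 < 0, so the root lies in [1.875, 3]
g(2.4375) = 20.947 > 0, so the root lies in [1.875, 2.4375]
g(2.15625) = 6.8837 > 0, so the root lies in [1.875, 2.15625]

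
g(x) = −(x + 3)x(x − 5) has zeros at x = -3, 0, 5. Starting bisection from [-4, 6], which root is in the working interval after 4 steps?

5

g(1) = 16 > 0, so the root lies in [1, 6]
g(3.5) = 34.125 > 0, so the root lies in [3.5, 6]
g(4.75) = 9.203125 > 0, so the root lies in [4.75, 6]
g(5.375) = -16.8809 < 0, so the root lies in [4.75, 5.375]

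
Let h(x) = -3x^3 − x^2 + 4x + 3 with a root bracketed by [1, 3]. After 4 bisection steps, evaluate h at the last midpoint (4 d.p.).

-1.1895

x = 2 gives h = -17, negative; keep [1, 2]
x = 1.5 gives h = -3.375, negative; keep [1, 1.5]
x = 1.25 gives h = 0.578125, positive; keep [1.25, 1.5]
x = 1.375 gives h = -1.1895, negative; keep [1.25, 1.375]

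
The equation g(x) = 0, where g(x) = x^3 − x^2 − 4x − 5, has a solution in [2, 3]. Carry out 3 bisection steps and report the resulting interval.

midpoint 2.5: g = -5.625 < 0 → [2.5, 3]
midpoint 2.75: g = -2.765625 < 0 → [2.75, 3]
midpoint 2.875: g = -1.001953 < 0 → [2.875, 3]

[2.875, 3]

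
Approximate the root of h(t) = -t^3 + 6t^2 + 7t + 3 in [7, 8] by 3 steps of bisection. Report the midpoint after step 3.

7.125

t = 7.5 gives h = -28.875, negative; keep [7, 7.5]
t = 7.25 gives h = -11.953125, negative; keep [7, 7.25]
t = 7.125 gives h = -4.236328, negative; keep [7, 7.125]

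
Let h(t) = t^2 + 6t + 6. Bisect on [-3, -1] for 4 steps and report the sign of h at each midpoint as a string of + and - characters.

midpoint -2: h = -2 < 0 → [-2, -1]
midpoint -1.5: h = -0.75 < 0 → [-1.5, -1]
midpoint -1.25: h = 0.0625 > 0 → [-1.5, -1.25]
midpoint -1.375: h = -0.3594 < 0 → [-1.375, -1.25]

--+-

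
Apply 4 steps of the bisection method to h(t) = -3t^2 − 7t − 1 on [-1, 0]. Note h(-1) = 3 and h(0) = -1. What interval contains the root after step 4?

[-0.1875, -0.125]

m = -0.5, h(m) = 1.75 (+); new bracket [-0.5, 0]
m = -0.25, h(m) = 0.5625 (+); new bracket [-0.25, 0]
m = -0.125, h(m) = -0.171875 (−); new bracket [-0.25, -0.125]
m = -0.1875, h(m) = 0.207 (+); new bracket [-0.1875, -0.125]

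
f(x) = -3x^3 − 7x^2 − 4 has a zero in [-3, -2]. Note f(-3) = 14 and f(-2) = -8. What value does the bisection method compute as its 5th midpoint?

-2.53125

m = -2.5, f(m) = -0.875 (−); new bracket [-3, -2.5]
m = -2.75, f(m) = 5.453125 (+); new bracket [-2.75, -2.5]
m = -2.625, f(m) = 2.029297 (+); new bracket [-2.625, -2.5]
m = -2.5625, f(m) = 0.5144 (+); new bracket [-2.5625, -2.5]
m = -2.53125, f(m) = -0.1957 (−); new bracket [-2.5625, -2.53125]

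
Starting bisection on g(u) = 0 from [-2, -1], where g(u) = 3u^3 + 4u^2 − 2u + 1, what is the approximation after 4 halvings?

midpoint -1.5: g = 2.875 > 0 → [-2, -1.5]
midpoint -1.75: g = 0.671875 > 0 → [-2, -1.75]
midpoint -1.875: g = -0.962891 < 0 → [-1.875, -1.75]
midpoint -1.8125: g = -0.0974 < 0 → [-1.8125, -1.75]

-1.8125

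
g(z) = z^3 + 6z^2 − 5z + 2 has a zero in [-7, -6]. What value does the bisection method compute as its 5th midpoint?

z = -6.5 gives g = 13.375, positive; keep [-7, -6.5]
z = -6.75 gives g = 1.578125, positive; keep [-7, -6.75]
z = -6.875 gives g = -4.982422, negative; keep [-6.875, -6.75]
z = -6.8125 gives g = -1.6458, negative; keep [-6.8125, -6.75]
z = -6.78125 gives g = -0.0198, negative; keep [-6.78125, -6.75]

-6.78125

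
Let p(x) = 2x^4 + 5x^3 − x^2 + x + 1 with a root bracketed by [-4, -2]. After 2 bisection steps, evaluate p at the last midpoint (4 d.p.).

x = -3 gives p = 16, positive; keep [-3, -2]
x = -2.5 gives p = -7.75, negative; keep [-3, -2.5]

-7.7500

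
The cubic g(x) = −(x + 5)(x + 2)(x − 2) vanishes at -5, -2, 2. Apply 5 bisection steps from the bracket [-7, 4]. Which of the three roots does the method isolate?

2

m = -1.5, g(m) = 6.125 (+); new bracket [-1.5, 4]
m = 1.25, g(m) = 15.234375 (+); new bracket [1.25, 4]
m = 2.625, g(m) = -22.041016 (−); new bracket [1.25, 2.625]
m = 1.9375, g(m) = 1.7073 (+); new bracket [1.9375, 2.625]
m = 2.28125, g(m) = -8.7674 (−); new bracket [1.9375, 2.28125]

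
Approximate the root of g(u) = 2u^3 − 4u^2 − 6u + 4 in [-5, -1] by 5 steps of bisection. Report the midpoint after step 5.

-1.375

g(-3) = -68 < 0, so the root lies in [-3, -1]
g(-2) = -16 < 0, so the root lies in [-2, -1]
g(-1.5) = -2.75 < 0, so the root lies in [-1.5, -1]
g(-1.25) = 1.3438 > 0, so the root lies in [-1.5, -1.25]
g(-1.375) = -0.5117 < 0, so the root lies in [-1.375, -1.25]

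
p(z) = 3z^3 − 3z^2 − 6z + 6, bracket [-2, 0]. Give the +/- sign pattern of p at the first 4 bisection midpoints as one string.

m = -1, p(m) = 6 (+); new bracket [-2, -1]
m = -1.5, p(m) = -1.875 (−); new bracket [-1.5, -1]
m = -1.25, p(m) = 2.953125 (+); new bracket [-1.5, -1.25]
m = -1.375, p(m) = 0.7793 (+); new bracket [-1.5, -1.375]

+-++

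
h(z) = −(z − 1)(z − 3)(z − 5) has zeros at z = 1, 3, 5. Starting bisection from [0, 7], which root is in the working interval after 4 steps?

5

h(3.5) = 1.875 > 0, so the root lies in [3.5, 7]
h(5.25) = -2.390625 < 0, so the root lies in [3.5, 5.25]
h(4.375) = 2.900391 > 0, so the root lies in [4.375, 5.25]
h(4.8125) = 1.2957 > 0, so the root lies in [4.8125, 5.25]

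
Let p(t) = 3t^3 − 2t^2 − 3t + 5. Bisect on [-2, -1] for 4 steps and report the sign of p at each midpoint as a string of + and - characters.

t = -1.5 gives p = -5.125, negative; keep [-1.5, -1]
t = -1.25 gives p = -0.234375, negative; keep [-1.25, -1]
t = -1.125 gives p = 1.572266, positive; keep [-1.25, -1.125]
t = -1.1875 gives p = 0.7185, positive; keep [-1.25, -1.1875]

--++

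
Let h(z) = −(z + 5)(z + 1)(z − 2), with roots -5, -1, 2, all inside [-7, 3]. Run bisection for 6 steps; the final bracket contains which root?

m = -2, h(m) = -12 (−); new bracket [-7, -2]
m = -4.5, h(m) = -11.375 (−); new bracket [-7, -4.5]
m = -5.75, h(m) = 27.609375 (+); new bracket [-5.75, -4.5]
m = -5.125, h(m) = 3.6738 (+); new bracket [-5.125, -4.5]
m = -4.8125, h(m) = -4.8699 (−); new bracket [-5.125, -4.8125]
m = -4.96875, h(m) = -0.8643 (−); new bracket [-5.125, -4.96875]

-5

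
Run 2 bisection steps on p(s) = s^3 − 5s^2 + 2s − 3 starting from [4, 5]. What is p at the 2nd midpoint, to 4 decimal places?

0.8594

p(4.5) = -4.125 < 0, so the root lies in [4.5, 5]
p(4.75) = 0.859375 > 0, so the root lies in [4.5, 4.75]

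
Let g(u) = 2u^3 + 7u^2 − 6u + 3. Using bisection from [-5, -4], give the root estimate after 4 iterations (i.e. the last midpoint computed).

midpoint -4.5: g = -10.5 < 0 → [-4.5, -4]
midpoint -4.25: g = 1.40625 > 0 → [-4.5, -4.25]
midpoint -4.375: g = -4.246094 < 0 → [-4.375, -4.25]
midpoint -4.3125: g = -1.3462 < 0 → [-4.3125, -4.25]

-4.3125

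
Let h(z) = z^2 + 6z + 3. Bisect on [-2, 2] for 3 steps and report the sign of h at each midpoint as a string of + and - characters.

+-+

z = 0 gives h = 3, positive; keep [-2, 0]
z = -1 gives h = -2, negative; keep [-1, 0]
z = -0.5 gives h = 0.25, positive; keep [-1, -0.5]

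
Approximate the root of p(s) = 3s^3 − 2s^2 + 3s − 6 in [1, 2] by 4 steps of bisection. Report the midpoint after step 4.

p(1.5) = 4.125 > 0, so the root lies in [1, 1.5]
p(1.25) = 0.484375 > 0, so the root lies in [1, 1.25]
p(1.125) = -0.884766 < 0, so the root lies in [1.125, 1.25]
p(1.1875) = -0.2341 < 0, so the root lies in [1.1875, 1.25]

1.1875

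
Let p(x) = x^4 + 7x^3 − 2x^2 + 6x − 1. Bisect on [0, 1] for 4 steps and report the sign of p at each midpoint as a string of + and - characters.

++-+

midpoint 0.5: p = 2.4375 > 0 → [0, 0.5]
midpoint 0.25: p = 0.488281 > 0 → [0, 0.25]
midpoint 0.125: p = -0.267334 < 0 → [0.125, 0.25]
midpoint 0.1875: p = 0.1021 > 0 → [0.125, 0.1875]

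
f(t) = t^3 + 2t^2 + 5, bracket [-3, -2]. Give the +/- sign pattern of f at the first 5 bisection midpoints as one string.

+-++-

midpoint -2.5: f = 1.875 > 0 → [-3, -2.5]
midpoint -2.75: f = -0.671875 < 0 → [-2.75, -2.5]
midpoint -2.625: f = 0.693359 > 0 → [-2.75, -2.625]
midpoint -2.6875: f = 0.0344 > 0 → [-2.75, -2.6875]
midpoint -2.71875: f = -0.3127 < 0 → [-2.71875, -2.6875]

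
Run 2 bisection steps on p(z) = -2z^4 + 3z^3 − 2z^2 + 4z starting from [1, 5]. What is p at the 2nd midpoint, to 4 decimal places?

m = 3, p(m) = -87 (−); new bracket [1, 3]
m = 2, p(m) = -8 (−); new bracket [1, 2]

-8.0000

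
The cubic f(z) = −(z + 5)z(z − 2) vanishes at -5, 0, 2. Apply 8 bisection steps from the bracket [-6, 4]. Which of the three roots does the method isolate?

m = -1, f(m) = -12 (−); new bracket [-6, -1]
m = -3.5, f(m) = -28.875 (−); new bracket [-6, -3.5]
m = -4.75, f(m) = -8.015625 (−); new bracket [-6, -4.75]
m = -5.375, f(m) = 14.8652 (+); new bracket [-5.375, -4.75]
m = -5.0625, f(m) = 2.2346 (+); new bracket [-5.0625, -4.75]
m = -4.90625, f(m) = -3.1766 (−); new bracket [-5.0625, -4.90625]
m = -4.984375, f(m) = -0.5439 (−); new bracket [-5.0625, -4.984375]
m = -5.0234375, f(m) = 0.8269 (+); new bracket [-5.0234375, -4.984375]

-5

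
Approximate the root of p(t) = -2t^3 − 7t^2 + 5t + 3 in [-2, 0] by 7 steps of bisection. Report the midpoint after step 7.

-0.390625

midpoint -1: p = -7 < 0 → [-1, 0]
midpoint -0.5: p = -1 < 0 → [-0.5, 0]
midpoint -0.25: p = 1.34375 > 0 → [-0.5, -0.25]
midpoint -0.375: p = 0.2461 > 0 → [-0.5, -0.375]
midpoint -0.4375: p = -0.3599 < 0 → [-0.4375, -0.375]
midpoint -0.40625: p = -0.0524 < 0 → [-0.40625, -0.375]
midpoint -0.390625: p = 0.098 > 0 → [-0.40625, -0.390625]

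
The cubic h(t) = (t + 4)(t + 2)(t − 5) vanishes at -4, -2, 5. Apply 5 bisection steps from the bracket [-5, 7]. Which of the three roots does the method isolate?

5

t = 1 gives h = -60, negative; keep [1, 7]
t = 4 gives h = -48, negative; keep [4, 7]
t = 5.5 gives h = 35.625, positive; keep [4, 5.5]
t = 4.75 gives h = -14.7656, negative; keep [4.75, 5.5]
t = 5.125 gives h = 8.127, positive; keep [4.75, 5.125]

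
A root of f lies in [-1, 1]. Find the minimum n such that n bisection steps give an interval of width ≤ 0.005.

9

Width after n steps is 2/2^n. Need 2^n ≥ 2/0.005 = 400.
2^8 = 256 < 400 ≤ 2^9 = 512, so n = 9.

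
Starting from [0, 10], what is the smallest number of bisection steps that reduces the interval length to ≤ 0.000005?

21

Width after n steps is 10/2^n. Need 2^n ≥ 10/0.000005 = 2000000.
2^20 = 1048576 < 2000000 ≤ 2^21 = 2097152, so n = 21.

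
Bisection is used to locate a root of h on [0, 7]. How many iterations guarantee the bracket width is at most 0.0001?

17

Width after n steps is 7/2^n. Need 2^n ≥ 7/0.0001 = 70000.
2^16 = 65536 < 70000 ≤ 2^17 = 131072, so n = 17.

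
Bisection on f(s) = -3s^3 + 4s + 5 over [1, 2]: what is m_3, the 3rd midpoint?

midpoint 1.5: f = 0.875 > 0 → [1.5, 2]
midpoint 1.75: f = -4.078125 < 0 → [1.5, 1.75]
midpoint 1.625: f = -1.373047 < 0 → [1.5, 1.625]

1.625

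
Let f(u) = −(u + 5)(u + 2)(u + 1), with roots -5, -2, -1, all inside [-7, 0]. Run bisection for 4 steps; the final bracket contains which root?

-5

m = -3.5, f(m) = -5.625 (−); new bracket [-7, -3.5]
m = -5.25, f(m) = 3.453125 (+); new bracket [-5.25, -3.5]
m = -4.375, f(m) = -5.009766 (−); new bracket [-5.25, -4.375]
m = -4.8125, f(m) = -2.0105 (−); new bracket [-5.25, -4.8125]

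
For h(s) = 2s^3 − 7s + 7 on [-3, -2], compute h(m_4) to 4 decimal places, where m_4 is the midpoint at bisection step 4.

1.3774

s = -2.5 gives h = -6.75, negative; keep [-2.5, -2]
s = -2.25 gives h = -0.03125, negative; keep [-2.25, -2]
s = -2.125 gives h = 2.683594, positive; keep [-2.25, -2.125]
s = -2.1875 gives h = 1.3774, positive; keep [-2.25, -2.1875]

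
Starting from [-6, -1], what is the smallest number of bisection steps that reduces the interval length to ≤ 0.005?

10

Width after n steps is 5/2^n. Need 2^n ≥ 5/0.005 = 1000.
2^9 = 512 < 1000 ≤ 2^10 = 1024, so n = 10.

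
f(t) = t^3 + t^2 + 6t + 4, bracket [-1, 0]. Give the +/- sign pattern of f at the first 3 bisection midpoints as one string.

+-+

f(-0.5) = 1.125 > 0, so the root lies in [-1, -0.5]
f(-0.75) = -0.359375 < 0, so the root lies in [-0.75, -0.5]
f(-0.625) = 0.396484 > 0, so the root lies in [-0.75, -0.625]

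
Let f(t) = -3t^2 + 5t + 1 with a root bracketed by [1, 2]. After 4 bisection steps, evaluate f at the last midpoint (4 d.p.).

f(1.5) = 1.75 > 0, so the root lies in [1.5, 2]
f(1.75) = 0.5625 > 0, so the root lies in [1.75, 2]
f(1.875) = -0.171875 < 0, so the root lies in [1.75, 1.875]
f(1.8125) = 0.207 > 0, so the root lies in [1.8125, 1.875]

0.2070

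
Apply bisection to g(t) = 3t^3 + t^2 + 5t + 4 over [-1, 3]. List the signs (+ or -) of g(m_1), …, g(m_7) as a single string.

m = 1, g(m) = 13 (+); new bracket [-1, 1]
m = 0, g(m) = 4 (+); new bracket [-1, 0]
m = -0.5, g(m) = 1.375 (+); new bracket [-1, -0.5]
m = -0.75, g(m) = -0.4531 (−); new bracket [-0.75, -0.5]
m = -0.625, g(m) = 0.5332 (+); new bracket [-0.75, -0.625]
m = -0.6875, g(m) = 0.0603 (+); new bracket [-0.75, -0.6875]
m = -0.71875, g(m) = -0.1911 (−); new bracket [-0.71875, -0.6875]

+++-++-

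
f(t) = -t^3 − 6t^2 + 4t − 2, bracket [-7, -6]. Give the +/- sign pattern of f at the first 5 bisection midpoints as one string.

t = -6.5 gives f = -6.875, negative; keep [-7, -6.5]
t = -6.75 gives f = 5.171875, positive; keep [-6.75, -6.5]
t = -6.625 gives f = -1.068359, negative; keep [-6.75, -6.625]
t = -6.6875 gives f = 1.9968, positive; keep [-6.6875, -6.625]
t = -6.65625 gives f = 0.4506, positive; keep [-6.65625, -6.625]

-+-++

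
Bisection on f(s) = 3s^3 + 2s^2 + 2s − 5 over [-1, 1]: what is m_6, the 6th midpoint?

0.84375

f(0) = -5 < 0, so the root lies in [0, 1]
f(0.5) = -3.125 < 0, so the root lies in [0.5, 1]
f(0.75) = -1.109375 < 0, so the root lies in [0.75, 1]
f(0.875) = 0.291 > 0, so the root lies in [0.75, 0.875]
f(0.8125) = -0.4456 < 0, so the root lies in [0.8125, 0.875]
f(0.84375) = -0.0866 < 0, so the root lies in [0.84375, 0.875]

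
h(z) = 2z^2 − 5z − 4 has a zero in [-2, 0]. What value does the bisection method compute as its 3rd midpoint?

h(-1) = 3 > 0, so the root lies in [-1, 0]
h(-0.5) = -1 < 0, so the root lies in [-1, -0.5]
h(-0.75) = 0.875 > 0, so the root lies in [-0.75, -0.5]

-0.75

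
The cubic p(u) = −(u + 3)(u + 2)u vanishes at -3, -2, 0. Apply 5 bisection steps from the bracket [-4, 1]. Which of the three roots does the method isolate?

p(-1.5) = 1.125 > 0, so the root lies in [-1.5, 1]
p(-0.25) = 1.203125 > 0, so the root lies in [-0.25, 1]
p(0.375) = -3.005859 < 0, so the root lies in [-0.25, 0.375]
p(0.0625) = -0.3948 < 0, so the root lies in [-0.25, 0.0625]
p(-0.09375) = 0.5194 > 0, so the root lies in [-0.09375, 0.0625]

0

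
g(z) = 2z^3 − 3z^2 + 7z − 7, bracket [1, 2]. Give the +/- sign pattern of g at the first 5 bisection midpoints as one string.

++-++

m = 1.5, g(m) = 3.5 (+); new bracket [1, 1.5]
m = 1.25, g(m) = 0.96875 (+); new bracket [1, 1.25]
m = 1.125, g(m) = -0.074219 (−); new bracket [1.125, 1.25]
m = 1.1875, g(m) = 0.4312 (+); new bracket [1.125, 1.1875]
m = 1.15625, g(m) = 0.1746 (+); new bracket [1.125, 1.15625]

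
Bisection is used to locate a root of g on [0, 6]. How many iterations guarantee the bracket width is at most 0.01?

10

Width after n steps is 6/2^n. Need 2^n ≥ 6/0.01 = 600.
2^9 = 512 < 600 ≤ 2^10 = 1024, so n = 10.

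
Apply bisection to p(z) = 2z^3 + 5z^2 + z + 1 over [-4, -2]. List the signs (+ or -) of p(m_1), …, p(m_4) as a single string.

--++

p(-3) = -11 < 0, so the root lies in [-3, -2]
p(-2.5) = -1.5 < 0, so the root lies in [-2.5, -2]
p(-2.25) = 1.28125 > 0, so the root lies in [-2.5, -2.25]
p(-2.375) = 0.0352 > 0, so the root lies in [-2.5, -2.375]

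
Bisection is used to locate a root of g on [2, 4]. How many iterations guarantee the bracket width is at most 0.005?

Width after n steps is 2/2^n. Need 2^n ≥ 2/0.005 = 400.
2^8 = 256 < 400 ≤ 2^9 = 512, so n = 9.

9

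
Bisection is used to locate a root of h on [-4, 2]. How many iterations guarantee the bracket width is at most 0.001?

13

Width after n steps is 6/2^n. Need 2^n ≥ 6/0.001 = 6000.
2^12 = 4096 < 6000 ≤ 2^13 = 8192, so n = 13.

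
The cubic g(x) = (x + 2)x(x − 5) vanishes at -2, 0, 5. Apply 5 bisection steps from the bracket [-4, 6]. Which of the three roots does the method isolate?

g(1) = -12 < 0, so the root lies in [1, 6]
g(3.5) = -28.875 < 0, so the root lies in [3.5, 6]
g(4.75) = -8.015625 < 0, so the root lies in [4.75, 6]
g(5.375) = 14.8652 > 0, so the root lies in [4.75, 5.375]
g(5.0625) = 2.2346 > 0, so the root lies in [4.75, 5.0625]

5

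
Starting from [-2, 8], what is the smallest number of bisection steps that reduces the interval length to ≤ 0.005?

Width after n steps is 10/2^n. Need 2^n ≥ 10/0.005 = 2000.
2^10 = 1024 < 2000 ≤ 2^11 = 2048, so n = 11.

11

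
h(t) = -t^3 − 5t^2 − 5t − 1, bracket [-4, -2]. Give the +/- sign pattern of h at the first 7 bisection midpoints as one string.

midpoint -3: h = -4 < 0 → [-4, -3]
midpoint -3.5: h = -1.875 < 0 → [-4, -3.5]
midpoint -3.75: h = 0.171875 > 0 → [-3.75, -3.5]
midpoint -3.625: h = -0.9434 < 0 → [-3.75, -3.625]
midpoint -3.6875: h = -0.4094 < 0 → [-3.75, -3.6875]
midpoint -3.71875: h = -0.1248 < 0 → [-3.75, -3.71875]
midpoint -3.734375: h = 0.022 > 0 → [-3.734375, -3.71875]

--+---+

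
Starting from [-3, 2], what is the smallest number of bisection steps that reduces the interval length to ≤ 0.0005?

14

Width after n steps is 5/2^n. Need 2^n ≥ 5/0.0005 = 10000.
2^13 = 8192 < 10000 ≤ 2^14 = 16384, so n = 14.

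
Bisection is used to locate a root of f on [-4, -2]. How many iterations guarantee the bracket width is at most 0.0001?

Width after n steps is 2/2^n. Need 2^n ≥ 2/0.0001 = 20000.
2^14 = 16384 < 20000 ≤ 2^15 = 32768, so n = 15.

15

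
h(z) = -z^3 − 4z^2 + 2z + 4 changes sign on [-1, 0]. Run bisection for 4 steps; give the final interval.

[-0.875, -0.8125]

m = -0.5, h(m) = 2.125 (+); new bracket [-1, -0.5]
m = -0.75, h(m) = 0.671875 (+); new bracket [-1, -0.75]
m = -0.875, h(m) = -0.142578 (−); new bracket [-0.875, -0.75]
m = -0.8125, h(m) = 0.2708 (+); new bracket [-0.875, -0.8125]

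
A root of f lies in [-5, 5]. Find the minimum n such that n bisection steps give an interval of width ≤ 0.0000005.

25

Width after n steps is 10/2^n. Need 2^n ≥ 10/0.0000005 = 20000000.
2^24 = 16777216 < 20000000 ≤ 2^25 = 33554432, so n = 25.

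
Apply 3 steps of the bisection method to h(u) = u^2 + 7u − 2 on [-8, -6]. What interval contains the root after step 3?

[-7.5, -7.25]

h(-7) = -2 < 0, so the root lies in [-8, -7]
h(-7.5) = 1.75 > 0, so the root lies in [-7.5, -7]
h(-7.25) = -0.1875 < 0, so the root lies in [-7.5, -7.25]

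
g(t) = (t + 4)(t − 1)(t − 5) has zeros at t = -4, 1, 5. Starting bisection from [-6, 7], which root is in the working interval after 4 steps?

-4

m = 0.5, g(m) = 10.125 (+); new bracket [-6, 0.5]
m = -2.75, g(m) = 36.328125 (+); new bracket [-6, -2.75]
m = -4.375, g(m) = -18.896484 (−); new bracket [-4.375, -2.75]
m = -3.5625, g(m) = 17.0916 (+); new bracket [-4.375, -3.5625]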